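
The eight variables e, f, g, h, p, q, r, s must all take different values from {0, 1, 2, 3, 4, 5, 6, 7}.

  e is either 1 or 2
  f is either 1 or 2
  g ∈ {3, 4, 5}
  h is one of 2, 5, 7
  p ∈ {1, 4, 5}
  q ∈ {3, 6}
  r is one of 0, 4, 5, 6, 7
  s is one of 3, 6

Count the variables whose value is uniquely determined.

2

Among the 8 variables, 0 fits only r (and all 8 values in {0, 1, 2, 3, 4, 5, 6, 7} must be used), so r = 0.
The 7 still-open variables draw from only 7 values {1, 2, 3, 4, 5, 6, 7}, so each is used; only h can be 7, hence h = 7.
The 2 variables e and f are confined to {1, 2}, which locks those values in; drop them from p.
q and s share exactly the 2 values {3, 6}; by pigeonhole those values go to them, so strike 3, 6 from g.
Determined: h=7, r=0. The other variables each still have more than one consistent value. That makes 2.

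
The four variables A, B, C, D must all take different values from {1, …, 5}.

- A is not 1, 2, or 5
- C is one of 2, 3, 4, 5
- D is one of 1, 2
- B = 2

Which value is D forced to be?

B has just one choice, so B = 2. Eliminate 2 elsewhere: C, D.
So D = 1.

1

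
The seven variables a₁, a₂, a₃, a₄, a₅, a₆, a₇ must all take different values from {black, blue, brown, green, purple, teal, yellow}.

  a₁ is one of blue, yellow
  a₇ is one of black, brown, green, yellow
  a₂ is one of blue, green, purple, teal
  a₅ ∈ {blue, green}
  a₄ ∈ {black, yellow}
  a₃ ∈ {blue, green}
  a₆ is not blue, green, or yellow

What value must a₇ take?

brown

The 2 variables a₃ and a₅ are confined to {blue, green}, which locks those values in; drop them from a₁, a₂, a₇.
a₁ has just one choice, so a₁ = yellow. Remove yellow from a₄, a₇.
a₄ has just one choice, so a₄ = black. Eliminate black elsewhere: a₆, a₇.
So a₇ = brown.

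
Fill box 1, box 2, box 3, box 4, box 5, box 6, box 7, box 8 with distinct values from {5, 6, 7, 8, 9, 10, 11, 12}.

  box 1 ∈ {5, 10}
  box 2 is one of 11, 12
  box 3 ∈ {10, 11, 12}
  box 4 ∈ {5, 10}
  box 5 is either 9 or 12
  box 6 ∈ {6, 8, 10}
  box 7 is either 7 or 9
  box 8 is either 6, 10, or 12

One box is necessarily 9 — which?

box 5

The 8 variables draw from only 8 values {5, 6, 7, 8, 9, 10, 11, 12}, so each is used; only box 7 can be 7, hence box 7 = 7.
The 7 still-open variables together cover exactly {5, 6, 8, 9, 10, 11, 12} — 7 values for 7 variables — and 8 appears only in box 6's list, so box 6 = 8.
The 6 still-open variables draw from only 6 values {5, 6, 9, 10, 11, 12}, so each is used; only box 8 can be 6, hence box 8 = 6.
Among the 5 still-open variables, 9 fits only box 5 (and all 5 values in {5, 9, 10, 11, 12} must be used), so box 5 = 9.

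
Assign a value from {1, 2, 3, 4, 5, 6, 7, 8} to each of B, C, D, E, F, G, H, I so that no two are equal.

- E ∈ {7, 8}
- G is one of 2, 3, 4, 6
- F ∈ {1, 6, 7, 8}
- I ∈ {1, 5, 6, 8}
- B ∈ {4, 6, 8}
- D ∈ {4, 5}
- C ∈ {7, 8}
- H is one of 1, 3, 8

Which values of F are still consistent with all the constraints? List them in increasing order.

The 8 variables together cover exactly {1, 2, 3, 4, 5, 6, 7, 8} — 8 values for 8 variables — and 2 appears only in G's list, so G = 2.
The 7 still-open variables together cover exactly {1, 3, 4, 5, 6, 7, 8} — 7 values for 7 variables — and 3 appears only in H's list, so H = 3.
The 2 variables C and E are confined to {7, 8}, which locks those values in; drop them from B, F, I.
No further eliminations apply; F can still be any of 1, 6.

1, 6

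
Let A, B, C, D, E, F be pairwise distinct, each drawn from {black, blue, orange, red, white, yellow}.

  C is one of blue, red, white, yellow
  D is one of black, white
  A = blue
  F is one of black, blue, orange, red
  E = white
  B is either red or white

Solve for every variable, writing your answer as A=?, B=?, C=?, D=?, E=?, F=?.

A must be blue (only option left). So C, F can't be blue.
E must be white (only option left). Eliminate white elsewhere: B, C, D.
That leaves B = red. Eliminate red elsewhere: C, F.
C's domain is down to {yellow}, so C = yellow.
D has just one choice, so D = black. Eliminate black elsewhere: F.
F must be orange (only option left).

A=blue, B=red, C=yellow, D=black, E=white, F=orange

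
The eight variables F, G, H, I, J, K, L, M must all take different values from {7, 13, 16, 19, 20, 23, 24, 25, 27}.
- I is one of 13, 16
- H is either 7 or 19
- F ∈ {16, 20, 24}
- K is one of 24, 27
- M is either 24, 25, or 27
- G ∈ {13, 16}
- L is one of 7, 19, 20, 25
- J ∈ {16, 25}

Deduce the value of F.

G and I between them cover only {13, 16} — a naked pair. Remove those values from F, J.
J has just one choice, so J = 25. So L, M can't be 25.
K and M between them cover only {24, 27} — a naked pair. Remove those values from F.
So F = 20.

20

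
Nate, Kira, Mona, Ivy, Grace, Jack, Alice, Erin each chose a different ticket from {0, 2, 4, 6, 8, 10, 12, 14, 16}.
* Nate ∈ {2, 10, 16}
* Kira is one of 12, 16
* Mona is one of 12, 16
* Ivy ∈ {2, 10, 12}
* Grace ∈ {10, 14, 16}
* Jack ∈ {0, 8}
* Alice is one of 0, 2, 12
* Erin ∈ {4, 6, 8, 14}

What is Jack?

8

The 2 variables Kira and Mona are confined to {12, 16}, which locks those values in; drop them from Nate, Ivy, Grace, Alice.
Nate and Ivy between them cover only {2, 10} — a naked pair. Remove those values from Grace, Alice.
Grace's domain is down to {14}, so Grace = 14. Eliminate 14 elsewhere: Erin.
That leaves Alice = 0. Remove 0 from Jack.
So Jack = 8.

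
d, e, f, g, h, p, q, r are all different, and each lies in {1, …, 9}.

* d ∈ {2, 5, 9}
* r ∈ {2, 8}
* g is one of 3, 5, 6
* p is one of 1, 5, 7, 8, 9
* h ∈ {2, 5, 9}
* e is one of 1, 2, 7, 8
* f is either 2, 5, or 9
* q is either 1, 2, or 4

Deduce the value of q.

d, f, h share exactly the 3 values {2, 5, 9}; by pigeonhole those values go to them, so strike 2, 5, 9 from e, g, p, q, r.
That leaves r = 8. So e, p can't be 8.
e and p between them cover only {1, 7} — a naked pair. Remove those values from q.
So q = 4.

4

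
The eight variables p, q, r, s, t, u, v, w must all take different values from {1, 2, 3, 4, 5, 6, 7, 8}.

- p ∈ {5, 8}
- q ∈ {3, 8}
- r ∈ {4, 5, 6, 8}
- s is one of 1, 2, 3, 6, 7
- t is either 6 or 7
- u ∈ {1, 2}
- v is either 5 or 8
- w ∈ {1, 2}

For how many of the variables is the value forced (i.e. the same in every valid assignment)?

2

Among the 8 variables, 4 fits only r (and all 8 values in {1, 2, 3, 4, 5, 6, 7, 8} must be used), so r = 4.
p and v share exactly the 2 values {5, 8}; by pigeonhole those values go to them, so strike 5, 8 from q.
q's domain is down to {3}, so q = 3. Strike 3 from s.
u and w share exactly the 2 values {1, 2}; by pigeonhole those values go to them, so strike 1, 2 from s.
Determined: q=3, r=4. The other variables each still have more than one consistent value. That makes 2.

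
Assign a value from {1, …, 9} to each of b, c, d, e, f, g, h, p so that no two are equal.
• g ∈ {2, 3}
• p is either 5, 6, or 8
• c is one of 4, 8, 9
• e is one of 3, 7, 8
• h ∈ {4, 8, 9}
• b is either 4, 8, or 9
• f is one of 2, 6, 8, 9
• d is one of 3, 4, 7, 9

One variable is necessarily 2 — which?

The 8 variables draw from only 8 values {2, 3, 4, 5, 6, 7, 8, 9}, so each is used; only p can be 5, hence p = 5.
The 7 still-open variables draw from only 7 values {2, 3, 4, 6, 7, 8, 9}, so each is used; only f can be 6, hence f = 6.
The 6 still-open variables together cover exactly {2, 3, 4, 7, 8, 9} — 6 values for 6 variables — and 2 appears only in g's list, so g = 2.

g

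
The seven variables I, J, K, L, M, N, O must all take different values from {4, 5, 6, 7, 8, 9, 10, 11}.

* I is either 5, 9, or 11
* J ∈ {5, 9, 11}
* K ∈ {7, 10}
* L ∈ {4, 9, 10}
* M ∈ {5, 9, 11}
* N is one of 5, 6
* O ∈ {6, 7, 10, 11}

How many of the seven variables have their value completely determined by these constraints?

2

Among the 7 variables, 4 fits only L (and all 7 values in {4, 5, 6, 7, 9, 10, 11} must be used), so L = 4.
The 3 variables I, J, M are confined to {5, 9, 11}, which locks those values in; drop them from N, O.
N has just one choice, so N = 6. So O can't be 6.
Determined: L=4, N=6. The other variables each still have more than one consistent value. That makes 2.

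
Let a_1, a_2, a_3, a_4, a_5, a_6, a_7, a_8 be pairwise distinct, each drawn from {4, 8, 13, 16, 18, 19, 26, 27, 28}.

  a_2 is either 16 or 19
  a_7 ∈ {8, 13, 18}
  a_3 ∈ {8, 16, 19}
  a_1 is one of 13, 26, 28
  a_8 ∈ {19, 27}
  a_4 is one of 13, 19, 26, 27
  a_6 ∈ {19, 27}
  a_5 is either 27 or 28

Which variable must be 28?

a_5

Among the 8 variables, 18 fits only a_7 (and all 8 values in {8, 13, 16, 18, 19, 26, 27, 28} must be used), so a_7 = 18.
Among the 7 still-open variables, 8 fits only a_3 (and all 7 values in {8, 13, 16, 19, 26, 27, 28} must be used), so a_3 = 8.
Among the 6 still-open variables, 16 fits only a_2 (and all 6 values in {13, 16, 19, 26, 27, 28} must be used), so a_2 = 16.
a_6 and a_8 between them cover only {19, 27} — a naked pair. Remove those values from a_4, a_5.
So 28 goes to a_5.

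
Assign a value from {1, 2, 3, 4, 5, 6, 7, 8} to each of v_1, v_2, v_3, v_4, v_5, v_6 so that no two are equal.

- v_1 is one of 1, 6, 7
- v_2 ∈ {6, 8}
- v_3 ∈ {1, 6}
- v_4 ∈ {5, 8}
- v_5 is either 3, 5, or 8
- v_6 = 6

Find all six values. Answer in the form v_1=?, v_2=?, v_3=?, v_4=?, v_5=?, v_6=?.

v_6 must be 6 (only option left). Eliminate 6 elsewhere: v_1, v_2, v_3.
v_2 has just one choice, so v_2 = 8. So v_4, v_5 can't be 8.
v_3's domain is down to {1}, so v_3 = 1. Strike 1 from v_1.
v_4 has just one choice, so v_4 = 5. Remove 5 from v_5.
v_5's domain is down to {3}, so v_5 = 3.
That leaves v_1 = 7.

v_1=7, v_2=8, v_3=1, v_4=5, v_5=3, v_6=6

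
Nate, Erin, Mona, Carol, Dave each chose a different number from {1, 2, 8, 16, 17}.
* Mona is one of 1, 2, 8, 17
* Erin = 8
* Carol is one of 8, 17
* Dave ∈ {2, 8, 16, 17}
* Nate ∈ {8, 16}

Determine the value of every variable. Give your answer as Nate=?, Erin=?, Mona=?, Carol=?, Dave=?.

Nate=16, Erin=8, Mona=1, Carol=17, Dave=2

Erin's domain is down to {8}, so Erin = 8. So Nate, Mona, Carol, Dave can't be 8.
Carol has just one choice, so Carol = 17. Remove 17 from Mona, Dave.
Nate must be 16 (only option left). Strike 16 from Dave.
That leaves Dave = 2. Strike 2 from Mona.
Mona must be 1 (only option left).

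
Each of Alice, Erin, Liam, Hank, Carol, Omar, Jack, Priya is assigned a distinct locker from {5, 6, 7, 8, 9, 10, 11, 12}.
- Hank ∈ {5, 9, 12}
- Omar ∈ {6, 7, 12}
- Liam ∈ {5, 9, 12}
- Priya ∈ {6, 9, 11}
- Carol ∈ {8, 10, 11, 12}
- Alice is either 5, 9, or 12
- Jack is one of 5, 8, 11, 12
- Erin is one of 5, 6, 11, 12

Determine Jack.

The 8 variables together cover exactly {5, 6, 7, 8, 9, 10, 11, 12} — 8 values for 8 variables — and 7 appears only in Omar's list, so Omar = 7.
Among the 7 still-open variables, 10 fits only Carol (and all 7 values in {5, 6, 8, 9, 10, 11, 12} must be used), so Carol = 10.
The 6 still-open variables draw from only 6 values {5, 6, 8, 9, 11, 12}, so each is used; only Jack can be 8, hence Jack = 8.

8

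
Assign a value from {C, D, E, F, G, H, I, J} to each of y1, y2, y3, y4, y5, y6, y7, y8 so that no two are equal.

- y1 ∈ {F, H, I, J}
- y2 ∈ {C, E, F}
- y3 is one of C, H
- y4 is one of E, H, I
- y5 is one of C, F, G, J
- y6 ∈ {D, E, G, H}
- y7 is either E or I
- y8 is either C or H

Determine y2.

The 8 variables draw from only 8 values {C, D, E, F, G, H, I, J}, so each is used; only y6 can be D, hence y6 = D.
The 7 still-open variables together cover exactly {C, E, F, G, H, I, J} — 7 values for 7 variables — and G appears only in y5's list, so y5 = G.
Among the 6 still-open variables, J fits only y1 (and all 6 values in {C, E, F, H, I, J} must be used), so y1 = J.
Among the 5 still-open variables, F fits only y2 (and all 5 values in {C, E, F, H, I} must be used), so y2 = F.

F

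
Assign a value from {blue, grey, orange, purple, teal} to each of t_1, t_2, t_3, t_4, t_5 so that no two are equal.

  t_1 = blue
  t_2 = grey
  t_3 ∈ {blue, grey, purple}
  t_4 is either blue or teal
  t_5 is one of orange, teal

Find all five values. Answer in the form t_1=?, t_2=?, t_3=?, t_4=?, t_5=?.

t_1=blue, t_2=grey, t_3=purple, t_4=teal, t_5=orange

t_1 must be blue (only option left). Eliminate blue elsewhere: t_3, t_4.
t_2 has just one choice, so t_2 = grey. Remove grey from t_3.
That leaves t_3 = purple.
t_4 must be teal (only option left). Eliminate teal elsewhere: t_5.
t_5 has just one choice, so t_5 = orange.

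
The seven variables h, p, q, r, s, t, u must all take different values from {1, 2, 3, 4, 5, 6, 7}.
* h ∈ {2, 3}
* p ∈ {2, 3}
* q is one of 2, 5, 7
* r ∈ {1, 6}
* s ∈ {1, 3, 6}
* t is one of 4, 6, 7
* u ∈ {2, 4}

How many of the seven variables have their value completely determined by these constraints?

3

Among the 7 variables, 5 fits only q (and all 7 values in {1, 2, 3, 4, 5, 6, 7} must be used), so q = 5.
Among the 6 still-open variables, 7 fits only t (and all 6 values in {1, 2, 3, 4, 6, 7} must be used), so t = 7.
The 5 still-open variables draw from only 5 values {1, 2, 3, 4, 6}, so each is used; only u can be 4, hence u = 4.
h and p between them cover only {2, 3} — a naked pair. Remove those values from s.
Determined: q=5, t=7, u=4. The other variables each still have more than one consistent value. That makes 3.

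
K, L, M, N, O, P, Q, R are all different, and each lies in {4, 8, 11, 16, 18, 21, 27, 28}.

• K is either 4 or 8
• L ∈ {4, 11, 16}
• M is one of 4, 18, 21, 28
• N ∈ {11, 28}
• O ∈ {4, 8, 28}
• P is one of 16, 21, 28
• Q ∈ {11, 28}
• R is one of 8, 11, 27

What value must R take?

27

The 8 variables together cover exactly {4, 8, 11, 16, 18, 21, 27, 28} — 8 values for 8 variables — and 18 appears only in M's list, so M = 18.
Among the 7 still-open variables, 21 fits only P (and all 7 values in {4, 8, 11, 16, 21, 27, 28} must be used), so P = 21.
The 6 still-open variables draw from only 6 values {4, 8, 11, 16, 27, 28}, so each is used; only L can be 16, hence L = 16.
Among the 5 still-open variables, 27 fits only R (and all 5 values in {4, 8, 11, 27, 28} must be used), so R = 27.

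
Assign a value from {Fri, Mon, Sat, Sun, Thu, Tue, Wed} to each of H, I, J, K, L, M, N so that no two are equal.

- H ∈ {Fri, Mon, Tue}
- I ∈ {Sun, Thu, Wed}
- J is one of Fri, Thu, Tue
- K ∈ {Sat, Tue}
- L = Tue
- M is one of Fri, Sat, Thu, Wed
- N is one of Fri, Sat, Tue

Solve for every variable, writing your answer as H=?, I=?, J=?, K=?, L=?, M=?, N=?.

L has just one choice, so L = Tue. Eliminate Tue elsewhere: H, J, K, N.
K has just one choice, so K = Sat. So M, N can't be Sat.
That leaves N = Fri. Remove Fri from H, J, M.
H has just one choice, so H = Mon.
J's domain is down to {Thu}, so J = Thu. Eliminate Thu elsewhere: I, M.
M must be Wed (only option left). Strike Wed from I.
I's domain is down to {Sun}, so I = Sun.

H=Mon, I=Sun, J=Thu, K=Sat, L=Tue, M=Wed, N=Fri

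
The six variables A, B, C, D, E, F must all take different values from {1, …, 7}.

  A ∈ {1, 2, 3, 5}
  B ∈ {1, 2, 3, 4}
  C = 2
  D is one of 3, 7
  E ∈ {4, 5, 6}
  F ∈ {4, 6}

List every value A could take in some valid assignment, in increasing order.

C must be 2 (only option left). So A, B can't be 2.
No further eliminations apply; A can still be any of 1, 3, 5.

1, 3, 5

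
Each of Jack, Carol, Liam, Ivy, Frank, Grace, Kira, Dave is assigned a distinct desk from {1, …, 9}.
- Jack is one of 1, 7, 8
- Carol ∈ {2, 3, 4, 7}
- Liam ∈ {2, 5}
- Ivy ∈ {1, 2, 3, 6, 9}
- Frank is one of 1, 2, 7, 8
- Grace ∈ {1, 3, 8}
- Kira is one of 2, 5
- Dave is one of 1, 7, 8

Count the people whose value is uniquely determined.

2

Liam and Kira share exactly the 2 values {2, 5}; by pigeonhole those values go to them, so strike 2, 5 from Carol, Ivy, Frank.
Jack, Frank, Dave between them cover only {1, 7, 8} — a naked triple. Remove those values from Carol, Ivy, Grace.
That leaves Grace = 3. Strike 3 from Carol, Ivy.
Carol must be 4 (only option left).
Determined: Carol=4, Grace=3. The other people each still have more than one consistent value. That makes 2.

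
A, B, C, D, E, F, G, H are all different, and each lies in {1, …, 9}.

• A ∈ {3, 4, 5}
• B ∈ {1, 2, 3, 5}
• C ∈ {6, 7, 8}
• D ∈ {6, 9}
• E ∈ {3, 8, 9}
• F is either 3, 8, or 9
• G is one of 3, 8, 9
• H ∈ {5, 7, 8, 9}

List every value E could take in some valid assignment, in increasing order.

3, 8, 9

The 3 variables E, F, G are confined to {3, 8, 9}, which locks those values in; drop them from A, B, C, D, H.
That leaves D = 6. So C can't be 6.
That leaves C = 7. So H can't be 7.
That leaves H = 5. So A, B can't be 5.
A has just one choice, so A = 4.
No further eliminations apply; E can still be any of 3, 8, 9.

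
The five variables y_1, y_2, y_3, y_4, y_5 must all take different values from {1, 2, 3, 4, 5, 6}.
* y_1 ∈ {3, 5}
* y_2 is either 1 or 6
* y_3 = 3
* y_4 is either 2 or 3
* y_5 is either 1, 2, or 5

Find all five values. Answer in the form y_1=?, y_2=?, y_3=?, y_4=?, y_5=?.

y_1=5, y_2=6, y_3=3, y_4=2, y_5=1

y_3 has just one choice, so y_3 = 3. Eliminate 3 elsewhere: y_1, y_4.
y_4 has just one choice, so y_4 = 2. Remove 2 from y_5.
y_1 must be 5 (only option left). Eliminate 5 elsewhere: y_5.
y_5 has just one choice, so y_5 = 1. Strike 1 from y_2.
y_2's domain is down to {6}, so y_2 = 6.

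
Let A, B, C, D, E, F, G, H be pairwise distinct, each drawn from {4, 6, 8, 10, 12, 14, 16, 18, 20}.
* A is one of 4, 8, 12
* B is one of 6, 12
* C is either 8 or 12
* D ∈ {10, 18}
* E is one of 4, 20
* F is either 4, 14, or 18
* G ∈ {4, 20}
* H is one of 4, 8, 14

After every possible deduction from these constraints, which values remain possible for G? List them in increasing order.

Among the 8 variables, 6 fits only B (and all 8 values in {4, 6, 8, 10, 12, 14, 18, 20} must be used), so B = 6.
The 7 still-open variables draw from only 7 values {4, 8, 10, 12, 14, 18, 20}, so each is used; only D can be 10, hence D = 10.
Among the 6 still-open variables, 18 fits only F (and all 6 values in {4, 8, 12, 14, 18, 20} must be used), so F = 18.
The 5 still-open variables together cover exactly {4, 8, 12, 14, 20} — 5 values for 5 variables — and 14 appears only in H's list, so H = 14.
E and G between them cover only {4, 20} — a naked pair. Remove those values from A.
No further eliminations apply; G can still be any of 4, 20.

4, 20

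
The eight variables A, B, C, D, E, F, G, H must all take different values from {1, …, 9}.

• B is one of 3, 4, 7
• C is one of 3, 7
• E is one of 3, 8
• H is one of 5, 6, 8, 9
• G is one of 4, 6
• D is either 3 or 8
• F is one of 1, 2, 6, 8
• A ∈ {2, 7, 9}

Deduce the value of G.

6

The 2 variables D and E are confined to {3, 8}, which locks those values in; drop them from B, C, F, H.
That leaves C = 7. So A, B can't be 7.
B's domain is down to {4}, so B = 4. Strike 4 from G.
So G = 6.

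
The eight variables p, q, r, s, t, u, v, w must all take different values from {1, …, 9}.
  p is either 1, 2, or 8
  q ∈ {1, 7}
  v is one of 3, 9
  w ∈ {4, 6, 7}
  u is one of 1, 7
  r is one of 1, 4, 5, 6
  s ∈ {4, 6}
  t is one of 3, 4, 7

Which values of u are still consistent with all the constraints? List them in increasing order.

1, 7

q and u share exactly the 2 values {1, 7}; by pigeonhole those values go to them, so strike 1, 7 from p, r, t, w.
s and w between them cover only {4, 6} — a naked pair. Remove those values from r, t.
r has just one choice, so r = 5.
That leaves t = 3. So v can't be 3.
v's domain is down to {9}, so v = 9.
No further eliminations apply; u can still be any of 1, 7.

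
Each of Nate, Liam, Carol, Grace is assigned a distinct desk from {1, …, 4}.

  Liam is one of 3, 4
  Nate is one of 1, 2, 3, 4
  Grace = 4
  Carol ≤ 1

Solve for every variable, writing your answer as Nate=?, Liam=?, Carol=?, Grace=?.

Nate=2, Liam=3, Carol=1, Grace=4

Carol's domain is down to {1}, so Carol = 1. So Nate can't be 1.
That leaves Grace = 4. Strike 4 from Nate, Liam.
Liam's domain is down to {3}, so Liam = 3. Strike 3 from Nate.
Nate must be 2 (only option left).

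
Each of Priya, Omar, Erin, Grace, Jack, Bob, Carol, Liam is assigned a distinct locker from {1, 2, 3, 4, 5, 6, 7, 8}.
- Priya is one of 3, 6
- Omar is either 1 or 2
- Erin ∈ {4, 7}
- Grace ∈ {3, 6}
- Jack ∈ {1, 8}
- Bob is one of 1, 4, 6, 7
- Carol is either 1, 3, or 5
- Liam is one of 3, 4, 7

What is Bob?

1

The 8 variables together cover exactly {1, 2, 3, 4, 5, 6, 7, 8} — 8 values for 8 variables — and 2 appears only in Omar's list, so Omar = 2.
The 7 still-open variables together cover exactly {1, 3, 4, 5, 6, 7, 8} — 7 values for 7 variables — and 5 appears only in Carol's list, so Carol = 5.
Among the 6 still-open variables, 8 fits only Jack (and all 6 values in {1, 3, 4, 6, 7, 8} must be used), so Jack = 8.
The 5 still-open variables together cover exactly {1, 3, 4, 6, 7} — 5 values for 5 variables — and 1 appears only in Bob's list, so Bob = 1.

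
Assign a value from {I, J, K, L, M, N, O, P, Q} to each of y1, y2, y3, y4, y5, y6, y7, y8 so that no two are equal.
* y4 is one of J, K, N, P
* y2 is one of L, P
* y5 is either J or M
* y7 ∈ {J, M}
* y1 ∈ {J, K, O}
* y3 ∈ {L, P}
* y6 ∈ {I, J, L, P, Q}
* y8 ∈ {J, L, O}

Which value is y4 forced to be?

y2 and y3 between them cover only {L, P} — a naked pair. Remove those values from y4, y6, y8.
The 2 variables y5 and y7 are confined to {J, M}, which locks those values in; drop them from y1, y4, y6, y8.
y8's domain is down to {O}, so y8 = O. So y1 can't be O.
That leaves y1 = K. Remove K from y4.
So y4 = N.

N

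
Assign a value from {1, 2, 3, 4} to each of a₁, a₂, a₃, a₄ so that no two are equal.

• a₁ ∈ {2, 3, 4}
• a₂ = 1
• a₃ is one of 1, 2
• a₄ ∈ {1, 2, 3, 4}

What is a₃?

2

a₂ has just one choice, so a₂ = 1. Remove 1 from a₃, a₄.
So a₃ = 2.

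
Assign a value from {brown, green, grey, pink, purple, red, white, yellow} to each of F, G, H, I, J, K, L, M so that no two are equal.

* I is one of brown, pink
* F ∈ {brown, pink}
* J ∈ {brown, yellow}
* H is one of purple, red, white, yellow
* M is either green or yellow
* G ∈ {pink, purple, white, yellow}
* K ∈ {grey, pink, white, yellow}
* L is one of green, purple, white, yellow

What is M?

The 8 variables draw from only 8 values {brown, green, grey, pink, purple, red, white, yellow}, so each is used; only K can be grey, hence K = grey.
The 7 still-open variables together cover exactly {brown, green, pink, purple, red, white, yellow} — 7 values for 7 variables — and red appears only in H's list, so H = red.
The 2 variables F and I are confined to {brown, pink}, which locks those values in; drop them from G, J.
That leaves J = yellow. So G, L, M can't be yellow.
So M = green.

green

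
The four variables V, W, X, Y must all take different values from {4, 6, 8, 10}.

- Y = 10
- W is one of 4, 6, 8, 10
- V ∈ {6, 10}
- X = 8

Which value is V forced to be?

X's domain is down to {8}, so X = 8. Eliminate 8 elsewhere: W.
Y must be 10 (only option left). So V, W can't be 10.
So V = 6.

6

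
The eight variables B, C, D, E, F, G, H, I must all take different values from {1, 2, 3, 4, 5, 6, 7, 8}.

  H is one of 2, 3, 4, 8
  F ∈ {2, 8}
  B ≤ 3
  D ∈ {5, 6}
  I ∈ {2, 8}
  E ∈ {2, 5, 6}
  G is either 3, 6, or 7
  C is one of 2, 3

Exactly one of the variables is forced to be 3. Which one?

The 8 variables draw from only 8 values {1, 2, 3, 4, 5, 6, 7, 8}, so each is used; only B can be 1, hence B = 1.
The 7 still-open variables draw from only 7 values {2, 3, 4, 5, 6, 7, 8}, so each is used; only H can be 4, hence H = 4.
Among the 6 still-open variables, 7 fits only G (and all 6 values in {2, 3, 5, 6, 7, 8} must be used), so G = 7.
The 5 still-open variables together cover exactly {2, 3, 5, 6, 8} — 5 values for 5 variables — and 3 appears only in C's list, so C = 3.

C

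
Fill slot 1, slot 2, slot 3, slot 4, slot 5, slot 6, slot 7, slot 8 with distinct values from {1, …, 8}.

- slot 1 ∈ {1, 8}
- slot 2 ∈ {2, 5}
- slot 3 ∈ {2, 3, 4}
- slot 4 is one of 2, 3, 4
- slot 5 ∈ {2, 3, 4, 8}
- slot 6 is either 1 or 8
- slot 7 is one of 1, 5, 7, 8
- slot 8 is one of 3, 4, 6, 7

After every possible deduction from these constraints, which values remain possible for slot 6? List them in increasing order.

1, 8

The 8 variables together cover exactly {1, 2, 3, 4, 5, 6, 7, 8} — 8 values for 8 variables — and 6 appears only in slot 8's list, so slot 8 = 6.
The 7 still-open variables draw from only 7 values {1, 2, 3, 4, 5, 7, 8}, so each is used; only slot 7 can be 7, hence slot 7 = 7.
Among the 6 still-open variables, 5 fits only slot 2 (and all 6 values in {1, 2, 3, 4, 5, 8} must be used), so slot 2 = 5.
The 2 variables slot 1 and slot 6 are confined to {1, 8}, which locks those values in; drop them from slot 5.
No further eliminations apply; slot 6 can still be any of 1, 8.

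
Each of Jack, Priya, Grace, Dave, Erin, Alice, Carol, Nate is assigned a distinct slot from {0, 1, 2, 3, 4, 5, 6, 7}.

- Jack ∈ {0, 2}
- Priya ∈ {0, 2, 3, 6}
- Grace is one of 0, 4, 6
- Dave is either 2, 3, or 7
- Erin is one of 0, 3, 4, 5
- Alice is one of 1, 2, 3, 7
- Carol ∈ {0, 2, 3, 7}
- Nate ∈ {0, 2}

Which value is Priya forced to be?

The 8 variables draw from only 8 values {0, 1, 2, 3, 4, 5, 6, 7}, so each is used; only Alice can be 1, hence Alice = 1.
The 7 still-open variables draw from only 7 values {0, 2, 3, 4, 5, 6, 7}, so each is used; only Erin can be 5, hence Erin = 5.
Among the 6 still-open variables, 4 fits only Grace (and all 6 values in {0, 2, 3, 4, 6, 7} must be used), so Grace = 4.
Among the 5 still-open variables, 6 fits only Priya (and all 5 values in {0, 2, 3, 6, 7} must be used), so Priya = 6.

6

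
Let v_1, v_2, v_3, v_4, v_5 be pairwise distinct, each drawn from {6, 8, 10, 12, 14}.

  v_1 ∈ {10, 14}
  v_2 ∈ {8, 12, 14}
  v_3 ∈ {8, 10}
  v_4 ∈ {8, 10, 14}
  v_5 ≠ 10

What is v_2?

The 5 variables together cover exactly {6, 8, 10, 12, 14} — 5 values for 5 variables — and 6 appears only in v_5's list, so v_5 = 6.
The 4 still-open variables together cover exactly {8, 10, 12, 14} — 4 values for 4 variables — and 12 appears only in v_2's list, so v_2 = 12.

12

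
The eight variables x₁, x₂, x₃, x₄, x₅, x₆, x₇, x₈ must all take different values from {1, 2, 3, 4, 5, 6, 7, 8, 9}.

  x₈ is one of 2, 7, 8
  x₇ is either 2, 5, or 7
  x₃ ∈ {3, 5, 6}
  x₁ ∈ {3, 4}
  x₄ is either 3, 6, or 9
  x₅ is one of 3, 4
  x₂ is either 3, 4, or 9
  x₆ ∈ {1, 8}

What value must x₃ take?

x₁ and x₅ between them cover only {3, 4} — a naked pair. Remove those values from x₂, x₃, x₄.
x₂'s domain is down to {9}, so x₂ = 9. Remove 9 from x₄.
x₄'s domain is down to {6}, so x₄ = 6. Eliminate 6 elsewhere: x₃.
So x₃ = 5.

5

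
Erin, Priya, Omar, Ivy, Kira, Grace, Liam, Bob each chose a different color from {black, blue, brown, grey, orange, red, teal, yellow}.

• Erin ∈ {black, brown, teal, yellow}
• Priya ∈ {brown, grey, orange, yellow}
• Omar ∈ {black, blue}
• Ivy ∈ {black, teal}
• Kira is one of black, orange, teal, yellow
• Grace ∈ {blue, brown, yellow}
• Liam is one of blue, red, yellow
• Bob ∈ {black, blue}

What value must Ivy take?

The 8 variables together cover exactly {black, blue, brown, grey, orange, red, teal, yellow} — 8 values for 8 variables — and grey appears only in Priya's list, so Priya = grey.
Among the 7 still-open variables, orange fits only Kira (and all 7 values in {black, blue, brown, orange, red, teal, yellow} must be used), so Kira = orange.
The 6 still-open variables together cover exactly {black, blue, brown, red, teal, yellow} — 6 values for 6 variables — and red appears only in Liam's list, so Liam = red.
Omar and Bob between them cover only {black, blue} — a naked pair. Remove those values from Erin, Ivy, Grace.
So Ivy = teal.

teal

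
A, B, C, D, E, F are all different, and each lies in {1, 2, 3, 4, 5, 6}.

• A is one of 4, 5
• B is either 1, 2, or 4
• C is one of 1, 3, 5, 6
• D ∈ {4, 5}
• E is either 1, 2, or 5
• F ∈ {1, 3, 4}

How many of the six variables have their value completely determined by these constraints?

The 6 variables together cover exactly {1, 2, 3, 4, 5, 6} — 6 values for 6 variables — and 6 appears only in C's list, so C = 6.
The 5 still-open variables draw from only 5 values {1, 2, 3, 4, 5}, so each is used; only F can be 3, hence F = 3.
A and D share exactly the 2 values {4, 5}; by pigeonhole those values go to them, so strike 4, 5 from B, E.
Determined: C=6, F=3. The other variables each still have more than one consistent value. That makes 2.

2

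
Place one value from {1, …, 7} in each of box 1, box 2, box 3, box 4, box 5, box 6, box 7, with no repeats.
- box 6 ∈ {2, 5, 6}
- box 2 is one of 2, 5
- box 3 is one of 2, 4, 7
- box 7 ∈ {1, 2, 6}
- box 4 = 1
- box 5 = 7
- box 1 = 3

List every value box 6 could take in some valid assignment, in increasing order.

box 1 must be 3 (only option left).
That leaves box 4 = 1. Strike 1 from box 7.
That leaves box 5 = 7. So box 3 can't be 7.
Among the 4 still-open variables, 4 fits only box 3 (and all 4 values in {2, 4, 5, 6} must be used), so box 3 = 4.
No further eliminations apply; box 6 can still be any of 2, 5, 6.

2, 5, 6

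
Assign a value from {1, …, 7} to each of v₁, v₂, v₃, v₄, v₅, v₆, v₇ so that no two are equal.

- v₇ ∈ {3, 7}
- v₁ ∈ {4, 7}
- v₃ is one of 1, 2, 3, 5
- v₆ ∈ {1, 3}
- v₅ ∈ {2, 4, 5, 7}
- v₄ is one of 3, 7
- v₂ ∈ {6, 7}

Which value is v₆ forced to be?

The 7 variables draw from only 7 values {1, 2, 3, 4, 5, 6, 7}, so each is used; only v₂ can be 6, hence v₂ = 6.
The 2 variables v₄ and v₇ are confined to {3, 7}, which locks those values in; drop them from v₁, v₃, v₅, v₆.
So v₆ = 1.

1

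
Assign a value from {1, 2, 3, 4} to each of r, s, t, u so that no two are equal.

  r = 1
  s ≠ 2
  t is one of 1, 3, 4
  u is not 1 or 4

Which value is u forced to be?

r has just one choice, so r = 1. So s, t can't be 1.
Among the 3 still-open variables, 2 fits only u (and all 3 values in {2, 3, 4} must be used), so u = 2.

2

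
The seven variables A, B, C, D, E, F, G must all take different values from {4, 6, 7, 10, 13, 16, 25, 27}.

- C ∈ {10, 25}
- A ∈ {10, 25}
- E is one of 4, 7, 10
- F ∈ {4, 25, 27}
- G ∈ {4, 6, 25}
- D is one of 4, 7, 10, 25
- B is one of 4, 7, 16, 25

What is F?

The 7 variables together cover exactly {4, 6, 7, 10, 16, 25, 27} — 7 values for 7 variables — and 6 appears only in G's list, so G = 6.
The 6 still-open variables draw from only 6 values {4, 7, 10, 16, 25, 27}, so each is used; only B can be 16, hence B = 16.
Among the 5 still-open variables, 27 fits only F (and all 5 values in {4, 7, 10, 25, 27} must be used), so F = 27.

27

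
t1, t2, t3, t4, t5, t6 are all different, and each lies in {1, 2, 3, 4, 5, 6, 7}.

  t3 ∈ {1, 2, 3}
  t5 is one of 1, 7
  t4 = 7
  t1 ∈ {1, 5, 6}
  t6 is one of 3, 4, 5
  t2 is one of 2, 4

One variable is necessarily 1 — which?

t5

t4's domain is down to {7}, so t4 = 7. Eliminate 7 elsewhere: t5.
So 1 goes to t5.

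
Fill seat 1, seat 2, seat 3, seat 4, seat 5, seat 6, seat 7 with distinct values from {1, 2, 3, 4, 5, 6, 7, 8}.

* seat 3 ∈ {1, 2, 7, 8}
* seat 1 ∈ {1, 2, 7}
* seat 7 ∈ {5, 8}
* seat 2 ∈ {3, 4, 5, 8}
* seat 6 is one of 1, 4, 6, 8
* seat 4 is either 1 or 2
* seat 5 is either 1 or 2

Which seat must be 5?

seat 7

seat 4 and seat 5 share exactly the 2 values {1, 2}; by pigeonhole those values go to them, so strike 1, 2 from seat 1, seat 3, seat 6.
seat 1 has just one choice, so seat 1 = 7. Eliminate 7 elsewhere: seat 3.
seat 3 has just one choice, so seat 3 = 8. Strike 8 from seat 2, seat 6, seat 7.
So 5 goes to seat 7.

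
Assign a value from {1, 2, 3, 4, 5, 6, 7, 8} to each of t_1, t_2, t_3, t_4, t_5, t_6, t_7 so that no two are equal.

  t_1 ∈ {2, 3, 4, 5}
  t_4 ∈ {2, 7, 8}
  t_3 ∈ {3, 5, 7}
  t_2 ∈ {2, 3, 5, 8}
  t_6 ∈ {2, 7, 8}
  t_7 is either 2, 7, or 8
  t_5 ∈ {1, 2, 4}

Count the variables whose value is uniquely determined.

2

The 7 variables together cover exactly {1, 2, 3, 4, 5, 7, 8} — 7 values for 7 variables — and 1 appears only in t_5's list, so t_5 = 1.
The 6 still-open variables draw from only 6 values {2, 3, 4, 5, 7, 8}, so each is used; only t_1 can be 4, hence t_1 = 4.
t_4, t_6, t_7 share exactly the 3 values {2, 7, 8}; by pigeonhole those values go to them, so strike 2, 7, 8 from t_2, t_3.
Determined: t_1=4, t_5=1. The other variables each still have more than one consistent value. That makes 2.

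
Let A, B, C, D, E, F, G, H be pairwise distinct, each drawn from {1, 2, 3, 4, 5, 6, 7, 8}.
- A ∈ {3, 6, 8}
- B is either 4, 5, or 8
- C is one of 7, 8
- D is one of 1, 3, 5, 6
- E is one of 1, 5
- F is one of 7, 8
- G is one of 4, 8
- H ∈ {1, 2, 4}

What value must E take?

The 8 variables draw from only 8 values {1, 2, 3, 4, 5, 6, 7, 8}, so each is used; only H can be 2, hence H = 2.
C and F share exactly the 2 values {7, 8}; by pigeonhole those values go to them, so strike 7, 8 from A, B, G.
G must be 4 (only option left). Eliminate 4 elsewhere: B.
B has just one choice, so B = 5. So D, E can't be 5.
So E = 1.

1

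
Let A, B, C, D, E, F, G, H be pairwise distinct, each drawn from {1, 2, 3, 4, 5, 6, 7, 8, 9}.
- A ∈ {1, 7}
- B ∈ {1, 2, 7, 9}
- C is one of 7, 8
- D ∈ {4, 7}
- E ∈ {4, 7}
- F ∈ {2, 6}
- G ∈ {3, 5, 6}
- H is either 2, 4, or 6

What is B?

D and E share exactly the 2 values {4, 7}; by pigeonhole those values go to them, so strike 4, 7 from A, B, C, H.
That leaves A = 1. Strike 1 from B.
That leaves C = 8.
The 2 variables F and H are confined to {2, 6}, which locks those values in; drop them from B, G.
So B = 9.

9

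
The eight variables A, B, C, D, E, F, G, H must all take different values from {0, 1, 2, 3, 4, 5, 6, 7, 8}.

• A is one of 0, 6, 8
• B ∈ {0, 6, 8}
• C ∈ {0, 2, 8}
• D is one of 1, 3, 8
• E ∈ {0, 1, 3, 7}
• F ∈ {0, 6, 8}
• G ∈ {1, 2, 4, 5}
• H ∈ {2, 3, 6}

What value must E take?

7

A, B, F share exactly the 3 values {0, 6, 8}; by pigeonhole those values go to them, so strike 0, 6, 8 from C, D, E, H.
C must be 2 (only option left). Eliminate 2 elsewhere: G, H.
That leaves H = 3. Eliminate 3 elsewhere: D, E.
D's domain is down to {1}, so D = 1. So E, G can't be 1.
So E = 7.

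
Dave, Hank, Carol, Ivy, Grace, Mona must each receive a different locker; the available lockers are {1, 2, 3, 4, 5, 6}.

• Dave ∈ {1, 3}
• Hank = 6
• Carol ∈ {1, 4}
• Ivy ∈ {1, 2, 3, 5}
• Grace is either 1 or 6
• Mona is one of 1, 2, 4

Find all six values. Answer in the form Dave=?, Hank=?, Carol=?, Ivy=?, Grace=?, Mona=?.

Hank has just one choice, so Hank = 6. Remove 6 from Grace.
That leaves Grace = 1. Strike 1 from Dave, Carol, Ivy, Mona.
That leaves Dave = 3. Remove 3 from Ivy.
Carol's domain is down to {4}, so Carol = 4. Eliminate 4 elsewhere: Mona.
Mona's domain is down to {2}, so Mona = 2. Strike 2 from Ivy.
Ivy's domain is down to {5}, so Ivy = 5.

Dave=3, Hank=6, Carol=4, Ivy=5, Grace=1, Mona=2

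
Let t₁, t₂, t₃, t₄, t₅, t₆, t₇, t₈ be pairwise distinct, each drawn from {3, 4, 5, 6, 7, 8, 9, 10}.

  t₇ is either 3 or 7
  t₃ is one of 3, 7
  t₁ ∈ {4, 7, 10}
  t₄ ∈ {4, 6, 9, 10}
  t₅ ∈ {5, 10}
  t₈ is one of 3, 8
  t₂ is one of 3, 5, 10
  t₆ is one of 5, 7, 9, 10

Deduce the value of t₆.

The 8 variables together cover exactly {3, 4, 5, 6, 7, 8, 9, 10} — 8 values for 8 variables — and 6 appears only in t₄'s list, so t₄ = 6.
The 7 still-open variables draw from only 7 values {3, 4, 5, 7, 8, 9, 10}, so each is used; only t₁ can be 4, hence t₁ = 4.
Among the 6 still-open variables, 8 fits only t₈ (and all 6 values in {3, 5, 7, 8, 9, 10} must be used), so t₈ = 8.
Among the 5 still-open variables, 9 fits only t₆ (and all 5 values in {3, 5, 7, 9, 10} must be used), so t₆ = 9.

9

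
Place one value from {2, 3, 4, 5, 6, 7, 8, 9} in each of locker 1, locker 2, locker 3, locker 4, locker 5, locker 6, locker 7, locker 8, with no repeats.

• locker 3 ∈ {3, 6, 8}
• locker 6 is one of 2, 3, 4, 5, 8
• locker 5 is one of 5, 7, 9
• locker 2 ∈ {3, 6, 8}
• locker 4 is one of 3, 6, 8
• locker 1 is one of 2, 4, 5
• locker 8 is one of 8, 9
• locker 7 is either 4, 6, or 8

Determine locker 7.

4

Among the 8 variables, 7 fits only locker 5 (and all 8 values in {2, 3, 4, 5, 6, 7, 8, 9} must be used), so locker 5 = 7.
The 7 still-open variables draw from only 7 values {2, 3, 4, 5, 6, 8, 9}, so each is used; only locker 8 can be 9, hence locker 8 = 9.
The 3 variables locker 2, locker 3, locker 4 are confined to {3, 6, 8}, which locks those values in; drop them from locker 6, locker 7.
So locker 7 = 4.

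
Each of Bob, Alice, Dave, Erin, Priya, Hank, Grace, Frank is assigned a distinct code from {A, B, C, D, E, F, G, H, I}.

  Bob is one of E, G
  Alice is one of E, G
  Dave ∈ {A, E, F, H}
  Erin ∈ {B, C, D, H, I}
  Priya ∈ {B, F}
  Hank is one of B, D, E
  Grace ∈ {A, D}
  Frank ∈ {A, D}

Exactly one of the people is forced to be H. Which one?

Bob and Alice share exactly the 2 values {E, G}; by pigeonhole those values go to them, so strike E, G from Dave, Hank.
Grace and Frank between them cover only {A, D} — a naked pair. Remove those values from Dave, Erin, Hank.
Hank's domain is down to {B}, so Hank = B. Eliminate B elsewhere: Erin, Priya.
That leaves Priya = F. Eliminate F elsewhere: Dave.
So H goes to Dave.

Dave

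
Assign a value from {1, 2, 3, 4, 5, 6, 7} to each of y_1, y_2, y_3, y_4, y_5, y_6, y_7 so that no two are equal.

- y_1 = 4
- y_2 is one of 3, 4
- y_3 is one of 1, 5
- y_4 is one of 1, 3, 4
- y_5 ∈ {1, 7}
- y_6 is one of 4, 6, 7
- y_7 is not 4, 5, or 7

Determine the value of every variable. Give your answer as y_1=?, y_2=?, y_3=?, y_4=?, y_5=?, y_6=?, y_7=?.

y_1 must be 4 (only option left). Eliminate 4 elsewhere: y_2, y_4, y_6.
y_2 must be 3 (only option left). Eliminate 3 elsewhere: y_4, y_7.
y_4 must be 1 (only option left). Eliminate 1 elsewhere: y_3, y_5, y_7.
y_5 must be 7 (only option left). So y_6 can't be 7.
y_6 has just one choice, so y_6 = 6. Eliminate 6 elsewhere: y_7.
That leaves y_7 = 2.
That leaves y_3 = 5.

y_1=4, y_2=3, y_3=5, y_4=1, y_5=7, y_6=6, y_7=2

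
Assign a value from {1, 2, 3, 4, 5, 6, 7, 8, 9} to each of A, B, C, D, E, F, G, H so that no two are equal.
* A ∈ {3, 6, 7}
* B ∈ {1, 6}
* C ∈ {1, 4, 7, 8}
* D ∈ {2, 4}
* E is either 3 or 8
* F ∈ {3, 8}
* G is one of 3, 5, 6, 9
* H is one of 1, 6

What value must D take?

2

B and H share exactly the 2 values {1, 6}; by pigeonhole those values go to them, so strike 1, 6 from A, C, G.
E and F share exactly the 2 values {3, 8}; by pigeonhole those values go to them, so strike 3, 8 from A, C, G.
That leaves A = 7. Strike 7 from C.
C has just one choice, so C = 4. So D can't be 4.
So D = 2.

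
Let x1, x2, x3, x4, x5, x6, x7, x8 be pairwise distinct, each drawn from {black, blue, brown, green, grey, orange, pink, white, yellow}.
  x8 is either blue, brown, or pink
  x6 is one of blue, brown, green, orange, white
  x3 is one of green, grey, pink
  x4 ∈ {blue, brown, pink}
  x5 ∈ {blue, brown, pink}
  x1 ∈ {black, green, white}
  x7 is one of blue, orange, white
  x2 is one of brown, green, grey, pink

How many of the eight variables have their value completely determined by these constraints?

The 8 variables draw from only 8 values {black, blue, brown, green, grey, orange, pink, white}, so each is used; only x1 can be black, hence x1 = black.
The 3 variables x4, x5, x8 are confined to {blue, brown, pink}, which locks those values in; drop them from x2, x3, x6, x7.
x2 and x3 between them cover only {green, grey} — a naked pair. Remove those values from x6.
Determined: x1=black. The other variables each still have more than one consistent value. That makes 1.

1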